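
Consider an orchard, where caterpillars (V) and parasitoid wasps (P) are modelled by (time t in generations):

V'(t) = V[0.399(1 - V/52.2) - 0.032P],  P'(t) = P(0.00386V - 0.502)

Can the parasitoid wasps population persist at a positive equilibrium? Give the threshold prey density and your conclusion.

Threshold V = 130; K < 130, so no, the predator goes extinct.

The predator equation gives dP/dt > 0 only when V > 0.502/0.00386 = 130.
Without the predator, V → K = 52.2. Since 52.2 < 130, the predator cannot invade.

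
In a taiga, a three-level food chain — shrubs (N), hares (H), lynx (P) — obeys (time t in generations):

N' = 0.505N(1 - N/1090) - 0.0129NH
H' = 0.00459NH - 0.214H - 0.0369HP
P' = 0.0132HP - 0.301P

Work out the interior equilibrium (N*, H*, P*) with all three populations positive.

N* ≈ 455, H* ≈ 22.8, P* ≈ 50.8

From dP/dt = 0: 0.0132H* = 0.301, so H* = 22.8.
From dN/dt = 0: 0.505(1 - N*/1090) = 0.0129·22.8, giving N* = 1090·(1 - 0.582) = 455.
From dH/dt = 0: 0.00459·455 - 0.214 = 0.0369P*, so P* = 1.87/0.0369 = 50.8.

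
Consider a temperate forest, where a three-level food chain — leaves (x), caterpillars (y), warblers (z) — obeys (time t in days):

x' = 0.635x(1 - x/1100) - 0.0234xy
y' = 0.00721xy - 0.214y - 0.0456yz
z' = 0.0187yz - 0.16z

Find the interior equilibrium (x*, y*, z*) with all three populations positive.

From dz/dt = 0: 0.0187y* = 0.16, so y* = 8.56.
From dx/dt = 0: 0.635(1 - x*/1100) = 0.0234·8.56, giving x* = 1100·(1 - 0.315) = 753.
From dy/dt = 0: 0.00721·753 - 0.214 = 0.0456z*, so z* = 5.22/0.0456 = 114.

x* ≈ 753, y* ≈ 8.56, z* ≈ 114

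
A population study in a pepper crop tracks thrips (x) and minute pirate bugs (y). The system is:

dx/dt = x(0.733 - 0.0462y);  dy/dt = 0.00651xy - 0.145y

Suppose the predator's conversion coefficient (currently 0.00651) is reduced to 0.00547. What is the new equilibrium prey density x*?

x* ≈ 26.5

At the interior fixed point, setting dy/dt = 0 with y > 0 fixes x* = (predator death rate)/(xy coefficient) — independent of the other coefficients.
With the change, x* = 0.145/0.00547 = 26.5; it rises from 22.3.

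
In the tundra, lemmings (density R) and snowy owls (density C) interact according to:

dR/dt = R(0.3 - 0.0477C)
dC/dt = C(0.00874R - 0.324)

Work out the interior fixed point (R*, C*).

Set dC/dt = 0 with C > 0: 0.00874R - 0.324 = 0, so R* = 0.324/0.00874 = 37.1.
Set dR/dt = 0 with R > 0: 0.3 - 0.0477C = 0, so C* = 0.3/0.0477 = 6.29.

R* ≈ 37.1, C* ≈ 6.29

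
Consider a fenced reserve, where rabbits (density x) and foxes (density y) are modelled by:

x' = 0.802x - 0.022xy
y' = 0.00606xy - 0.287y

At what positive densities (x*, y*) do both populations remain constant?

Set dy/dt = 0 with y > 0: 0.00606x - 0.287 = 0, so x* = 0.287/0.00606 = 47.4.
Set dx/dt = 0 with x > 0: 0.802 - 0.022y = 0, so y* = 0.802/0.022 = 36.5.

x* ≈ 47.4, y* ≈ 36.5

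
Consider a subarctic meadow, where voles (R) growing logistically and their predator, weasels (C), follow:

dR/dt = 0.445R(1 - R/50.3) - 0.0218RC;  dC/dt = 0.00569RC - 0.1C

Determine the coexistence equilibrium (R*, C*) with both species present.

R* ≈ 17.6, C* ≈ 13.3

From dC/dt = 0 with C > 0: 0.00569R* = 0.1, so R* = 17.6.
Substitute into dR/dt = 0: 0.445(1 - 17.6/50.3) = 0.0218C*.
The bracket is 0.651, giving C* = 0.29/0.0218 = 13.3.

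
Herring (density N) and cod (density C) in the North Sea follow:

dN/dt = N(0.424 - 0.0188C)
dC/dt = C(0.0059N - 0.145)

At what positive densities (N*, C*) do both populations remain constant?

Set dC/dt = 0 with C > 0: 0.0059N - 0.145 = 0, so N* = 0.145/0.0059 = 24.6.
Set dN/dt = 0 with N > 0: 0.424 - 0.0188C = 0, so C* = 0.424/0.0188 = 22.6.

N* ≈ 24.6, C* ≈ 22.6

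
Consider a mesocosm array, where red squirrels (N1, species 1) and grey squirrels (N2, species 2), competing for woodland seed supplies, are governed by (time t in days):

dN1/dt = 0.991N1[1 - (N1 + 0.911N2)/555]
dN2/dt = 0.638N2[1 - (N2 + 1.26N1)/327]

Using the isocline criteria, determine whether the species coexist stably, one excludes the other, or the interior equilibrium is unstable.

species 1 excludes species 2

Compare the nullcline intercepts: K1/α12 = 555/0.911 = 609 > K2 = 327; K2/α21 = 327/1.26 = 260 < K1 = 555.
Since the inequalities point opposite ways, species 1 can invade but species 2 cannot.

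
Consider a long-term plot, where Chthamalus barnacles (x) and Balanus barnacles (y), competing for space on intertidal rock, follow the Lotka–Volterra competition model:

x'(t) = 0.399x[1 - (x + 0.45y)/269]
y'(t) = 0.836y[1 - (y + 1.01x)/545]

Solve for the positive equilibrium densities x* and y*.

Setting both brackets to zero gives the nullclines x + 0.45y = 269 and 1.01x + y = 545.
Substituting y = 545 - 1.01x into the first: x(1 - 0.45·1.01) = 269 - 0.45·545.
So x* = 23.8/0.545 = 43.5, and then y* = 545 - 1.01·43.5 = 501.

x* ≈ 43.5, y* ≈ 501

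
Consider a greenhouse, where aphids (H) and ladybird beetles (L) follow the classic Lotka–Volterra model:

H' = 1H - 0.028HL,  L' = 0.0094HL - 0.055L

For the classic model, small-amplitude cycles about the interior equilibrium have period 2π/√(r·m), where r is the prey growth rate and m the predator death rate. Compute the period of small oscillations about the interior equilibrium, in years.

T ≈ 26.8 years

Here r = 1 and m = 0.055, so r·m = 0.055.
ω = √0.055 = 0.235 per year, hence T = 2π/ω ≈ 26.8 years.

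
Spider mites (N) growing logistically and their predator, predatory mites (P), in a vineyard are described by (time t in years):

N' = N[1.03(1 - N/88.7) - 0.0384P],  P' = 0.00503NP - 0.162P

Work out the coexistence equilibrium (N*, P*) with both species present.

From dP/dt = 0 with P > 0: 0.00503N* = 0.162, so N* = 32.2.
Substitute into dN/dt = 0: 1.03(1 - 32.2/88.7) = 0.0384P*.
The bracket is 0.637, giving P* = 0.656/0.0384 = 17.1.

N* ≈ 32.2, P* ≈ 17.1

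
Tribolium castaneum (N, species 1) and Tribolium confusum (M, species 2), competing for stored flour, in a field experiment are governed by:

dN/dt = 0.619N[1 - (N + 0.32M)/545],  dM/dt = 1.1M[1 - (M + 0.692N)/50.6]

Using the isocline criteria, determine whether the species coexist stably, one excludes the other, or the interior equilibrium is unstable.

species 1 excludes species 2

Compare the nullcline intercepts: K1/α12 = 545/0.32 = 1700 > K2 = 50.6; K2/α21 = 50.6/0.692 = 73.1 < K1 = 545.
Since the inequalities point opposite ways, species 1 can invade but species 2 cannot.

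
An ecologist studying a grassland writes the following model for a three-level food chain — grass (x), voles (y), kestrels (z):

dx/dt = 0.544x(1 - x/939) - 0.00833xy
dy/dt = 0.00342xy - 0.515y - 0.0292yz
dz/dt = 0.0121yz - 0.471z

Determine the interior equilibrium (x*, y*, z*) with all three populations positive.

From dz/dt = 0: 0.0121y* = 0.471, so y* = 38.9.
From dx/dt = 0: 0.544(1 - x*/939) = 0.00833·38.9, giving x* = 939·(1 - 0.596) = 379.
From dy/dt = 0: 0.00342·379 - 0.515 = 0.0292z*, so z* = 0.782/0.0292 = 26.8.

x* ≈ 379, y* ≈ 38.9, z* ≈ 26.8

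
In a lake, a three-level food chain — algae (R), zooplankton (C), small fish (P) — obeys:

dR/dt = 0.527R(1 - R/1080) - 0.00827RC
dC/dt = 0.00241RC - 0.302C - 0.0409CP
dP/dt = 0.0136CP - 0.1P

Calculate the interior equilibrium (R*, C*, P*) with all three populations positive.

From dP/dt = 0: 0.0136C* = 0.1, so C* = 7.35.
From dR/dt = 0: 0.527(1 - R*/1080) = 0.00827·7.35, giving R* = 1080·(1 - 0.115) = 955.
From dC/dt = 0: 0.00241·955 - 0.302 = 0.0409P*, so P* = 2/0.0409 = 48.9.

R* ≈ 955, C* ≈ 7.35, P* ≈ 48.9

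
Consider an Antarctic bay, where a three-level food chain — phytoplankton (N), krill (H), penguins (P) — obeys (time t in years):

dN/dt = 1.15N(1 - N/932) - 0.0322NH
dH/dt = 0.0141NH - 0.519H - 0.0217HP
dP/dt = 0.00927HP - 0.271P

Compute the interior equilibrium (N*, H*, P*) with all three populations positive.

N* ≈ 169, H* ≈ 29.2, P* ≈ 86

From dP/dt = 0: 0.00927H* = 0.271, so H* = 29.2.
From dN/dt = 0: 1.15(1 - N*/932) = 0.0322·29.2, giving N* = 932·(1 - 0.819) = 169.
From dH/dt = 0: 0.0141·169 - 0.519 = 0.0217P*, so P* = 1.87/0.0217 = 86.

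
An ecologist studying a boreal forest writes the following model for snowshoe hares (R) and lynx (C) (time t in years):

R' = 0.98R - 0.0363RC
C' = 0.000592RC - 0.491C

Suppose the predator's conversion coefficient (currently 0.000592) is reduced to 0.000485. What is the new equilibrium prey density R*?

At the interior fixed point, setting dC/dt = 0 with C > 0 fixes R* = (predator death rate)/(RC coefficient) — independent of the other coefficients.
With the change, R* = 0.491/0.000485 = 1010; it rises from 829.

R* ≈ 1010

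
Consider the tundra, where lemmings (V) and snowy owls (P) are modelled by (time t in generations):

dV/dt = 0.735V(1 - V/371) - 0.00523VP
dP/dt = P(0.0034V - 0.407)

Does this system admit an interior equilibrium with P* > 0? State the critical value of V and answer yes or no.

The predator equation gives dP/dt > 0 only when V > 0.407/0.0034 = 120.
Without the predator, V → K = 371. Since 371 > 120, the predator can invade and persist.

Threshold V = 120; K > 120, so yes, the predator persists.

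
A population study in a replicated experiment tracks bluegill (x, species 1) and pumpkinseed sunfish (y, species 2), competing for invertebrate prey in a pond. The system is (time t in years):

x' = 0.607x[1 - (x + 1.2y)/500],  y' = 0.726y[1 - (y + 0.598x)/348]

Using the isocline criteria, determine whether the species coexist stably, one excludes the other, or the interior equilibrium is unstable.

stable coexistence

Compare the nullcline intercepts: K1/α12 = 500/1.2 = 417 > K2 = 348; K2/α21 = 348/0.598 = 582 > K1 = 500.
Since both inequalities hold, each species can invade when rare, so the interior equilibrium is stable.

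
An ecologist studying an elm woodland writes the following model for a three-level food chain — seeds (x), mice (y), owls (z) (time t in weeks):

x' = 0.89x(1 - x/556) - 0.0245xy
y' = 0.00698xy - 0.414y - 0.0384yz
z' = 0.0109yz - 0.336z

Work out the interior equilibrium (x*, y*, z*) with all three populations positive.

x* ≈ 84.2, y* ≈ 30.8, z* ≈ 4.52

From dz/dt = 0: 0.0109y* = 0.336, so y* = 30.8.
From dx/dt = 0: 0.89(1 - x*/556) = 0.0245·30.8, giving x* = 556·(1 - 0.849) = 84.2.
From dy/dt = 0: 0.00698·84.2 - 0.414 = 0.0384z*, so z* = 0.174/0.0384 = 4.52.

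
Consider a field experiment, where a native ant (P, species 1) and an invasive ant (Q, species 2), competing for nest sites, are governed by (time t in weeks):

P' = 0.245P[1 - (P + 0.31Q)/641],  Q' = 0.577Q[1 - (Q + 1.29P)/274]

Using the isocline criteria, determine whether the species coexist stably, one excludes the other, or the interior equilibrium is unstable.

Compare the nullcline intercepts: K1/α12 = 641/0.31 = 2070 > K2 = 274; K2/α21 = 274/1.29 = 212 < K1 = 641.
Since the inequalities point opposite ways, species 1 can invade but species 2 cannot.

species 1 excludes species 2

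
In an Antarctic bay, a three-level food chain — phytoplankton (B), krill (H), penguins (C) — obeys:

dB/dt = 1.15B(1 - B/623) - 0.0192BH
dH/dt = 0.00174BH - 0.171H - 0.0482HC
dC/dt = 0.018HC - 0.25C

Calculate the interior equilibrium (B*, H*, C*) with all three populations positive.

From dC/dt = 0: 0.018H* = 0.25, so H* = 13.9.
From dB/dt = 0: 1.15(1 - B*/623) = 0.0192·13.9, giving B* = 623·(1 - 0.232) = 479.
From dH/dt = 0: 0.00174·479 - 0.171 = 0.0482C*, so C* = 0.662/0.0482 = 13.7.

B* ≈ 479, H* ≈ 13.9, C* ≈ 13.7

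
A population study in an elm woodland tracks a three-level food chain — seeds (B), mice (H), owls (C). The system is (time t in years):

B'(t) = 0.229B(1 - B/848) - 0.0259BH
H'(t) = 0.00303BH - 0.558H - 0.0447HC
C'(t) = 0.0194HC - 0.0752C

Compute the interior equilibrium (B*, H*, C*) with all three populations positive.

B* ≈ 476, H* ≈ 3.88, C* ≈ 19.8

From dC/dt = 0: 0.0194H* = 0.0752, so H* = 3.88.
From dB/dt = 0: 0.229(1 - B*/848) = 0.0259·3.88, giving B* = 848·(1 - 0.438) = 476.
From dH/dt = 0: 0.00303·476 - 0.558 = 0.0447C*, so C* = 0.885/0.0447 = 19.8.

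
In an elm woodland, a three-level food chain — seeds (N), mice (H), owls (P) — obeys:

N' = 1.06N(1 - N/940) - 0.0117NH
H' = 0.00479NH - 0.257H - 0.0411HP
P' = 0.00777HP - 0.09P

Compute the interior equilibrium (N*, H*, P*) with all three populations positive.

N* ≈ 820, H* ≈ 11.6, P* ≈ 89.3

From dP/dt = 0: 0.00777H* = 0.09, so H* = 11.6.
From dN/dt = 0: 1.06(1 - N*/940) = 0.0117·11.6, giving N* = 940·(1 - 0.128) = 820.
From dH/dt = 0: 0.00479·820 - 0.257 = 0.0411P*, so P* = 3.67/0.0411 = 89.3.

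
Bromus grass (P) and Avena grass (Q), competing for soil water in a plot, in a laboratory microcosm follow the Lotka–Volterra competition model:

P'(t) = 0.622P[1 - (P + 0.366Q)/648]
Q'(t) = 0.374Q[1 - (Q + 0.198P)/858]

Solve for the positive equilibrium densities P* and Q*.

P* ≈ 360, Q* ≈ 787

Setting both brackets to zero gives the nullclines P + 0.366Q = 648 and 0.198P + Q = 858.
Substituting Q = 858 - 0.198P into the first: P(1 - 0.366·0.198) = 648 - 0.366·858.
So P* = 334/0.928 = 360, and then Q* = 858 - 0.198·360 = 787.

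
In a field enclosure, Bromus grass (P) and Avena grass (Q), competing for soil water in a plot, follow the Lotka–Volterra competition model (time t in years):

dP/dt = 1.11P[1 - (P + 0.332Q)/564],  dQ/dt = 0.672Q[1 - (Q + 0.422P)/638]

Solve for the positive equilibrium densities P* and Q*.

Setting both brackets to zero gives the nullclines P + 0.332Q = 564 and 0.422P + Q = 638.
Substituting Q = 638 - 0.422P into the first: P(1 - 0.332·0.422) = 564 - 0.332·638.
So P* = 352/0.86 = 410, and then Q* = 638 - 0.422·410 = 465.

P* ≈ 410, Q* ≈ 465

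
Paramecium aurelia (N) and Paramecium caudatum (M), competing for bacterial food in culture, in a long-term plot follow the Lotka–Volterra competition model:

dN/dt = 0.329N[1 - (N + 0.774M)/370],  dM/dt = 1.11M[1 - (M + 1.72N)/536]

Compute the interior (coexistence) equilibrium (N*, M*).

Setting both brackets to zero gives the nullclines N + 0.774M = 370 and 1.72N + M = 536.
Substituting M = 536 - 1.72N into the first: N(1 - 0.774·1.72) = 370 - 0.774·536.
So N* = -44.9/-0.331 = 135, and then M* = 536 - 1.72·135 = 303.

N* ≈ 135, M* ≈ 303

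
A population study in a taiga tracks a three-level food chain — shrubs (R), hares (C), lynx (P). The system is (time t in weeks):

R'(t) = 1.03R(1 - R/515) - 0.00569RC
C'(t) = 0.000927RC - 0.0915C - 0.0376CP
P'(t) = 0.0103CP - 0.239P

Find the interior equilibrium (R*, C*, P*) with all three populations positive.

R* ≈ 449, C* ≈ 23.2, P* ≈ 8.64

From dP/dt = 0: 0.0103C* = 0.239, so C* = 23.2.
From dR/dt = 0: 1.03(1 - R*/515) = 0.00569·23.2, giving R* = 515·(1 - 0.128) = 449.
From dC/dt = 0: 0.000927·449 - 0.0915 = 0.0376P*, so P* = 0.325/0.0376 = 8.64.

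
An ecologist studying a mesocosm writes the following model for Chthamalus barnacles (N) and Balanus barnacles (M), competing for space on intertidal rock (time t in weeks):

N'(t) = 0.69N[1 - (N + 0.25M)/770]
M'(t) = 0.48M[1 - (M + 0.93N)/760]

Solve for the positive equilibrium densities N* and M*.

N* ≈ 756, M* ≈ 57.2

Setting both brackets to zero gives the nullclines N + 0.25M = 770 and 0.93N + M = 760.
Substituting M = 760 - 0.93N into the first: N(1 - 0.25·0.93) = 770 - 0.25·760.
So N* = 580/0.767 = 756, and then M* = 760 - 0.93·756 = 57.2.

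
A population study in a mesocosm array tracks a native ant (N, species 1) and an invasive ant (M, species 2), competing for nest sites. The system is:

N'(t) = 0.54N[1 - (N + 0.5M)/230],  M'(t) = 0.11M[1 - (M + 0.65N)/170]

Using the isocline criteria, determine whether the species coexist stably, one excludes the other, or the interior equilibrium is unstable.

stable coexistence

Compare the nullcline intercepts: K1/α12 = 230/0.5 = 460 > K2 = 170; K2/α21 = 170/0.65 = 262 > K1 = 230.
Since both inequalities hold, each species can invade when rare, so the interior equilibrium is stable.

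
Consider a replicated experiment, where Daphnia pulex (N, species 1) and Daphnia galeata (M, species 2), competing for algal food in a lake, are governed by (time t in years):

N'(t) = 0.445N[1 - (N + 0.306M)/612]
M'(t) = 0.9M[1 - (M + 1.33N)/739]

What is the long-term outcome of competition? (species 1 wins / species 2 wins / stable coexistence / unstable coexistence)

species 1 excludes species 2

Compare the nullcline intercepts: K1/α12 = 612/0.306 = 2000 > K2 = 739; K2/α21 = 739/1.33 = 556 < K1 = 612.
Since the inequalities point opposite ways, species 1 can invade but species 2 cannot.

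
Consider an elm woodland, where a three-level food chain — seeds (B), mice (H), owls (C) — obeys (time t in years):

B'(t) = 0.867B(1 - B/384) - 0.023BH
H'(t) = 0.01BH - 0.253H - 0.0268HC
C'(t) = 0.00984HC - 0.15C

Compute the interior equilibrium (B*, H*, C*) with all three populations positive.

B* ≈ 229, H* ≈ 15.2, C* ≈ 75.9

From dC/dt = 0: 0.00984H* = 0.15, so H* = 15.2.
From dB/dt = 0: 0.867(1 - B*/384) = 0.023·15.2, giving B* = 384·(1 - 0.404) = 229.
From dH/dt = 0: 0.01·229 - 0.253 = 0.0268C*, so C* = 2.03/0.0268 = 75.9.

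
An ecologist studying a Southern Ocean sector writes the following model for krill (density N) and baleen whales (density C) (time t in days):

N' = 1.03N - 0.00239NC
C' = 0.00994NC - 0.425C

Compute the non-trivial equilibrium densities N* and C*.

Set dC/dt = 0 with C > 0: 0.00994N - 0.425 = 0, so N* = 0.425/0.00994 = 42.8.
Set dN/dt = 0 with N > 0: 1.03 - 0.00239C = 0, so C* = 1.03/0.00239 = 431.

N* ≈ 42.8, C* ≈ 431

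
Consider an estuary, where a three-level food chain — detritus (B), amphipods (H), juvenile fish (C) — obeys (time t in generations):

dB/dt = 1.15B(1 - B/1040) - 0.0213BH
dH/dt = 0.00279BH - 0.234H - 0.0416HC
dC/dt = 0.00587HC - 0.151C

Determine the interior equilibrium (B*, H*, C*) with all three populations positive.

From dC/dt = 0: 0.00587H* = 0.151, so H* = 25.7.
From dB/dt = 0: 1.15(1 - B*/1040) = 0.0213·25.7, giving B* = 1040·(1 - 0.476) = 544.
From dH/dt = 0: 0.00279·544 - 0.234 = 0.0416C*, so C* = 1.29/0.0416 = 30.9.

B* ≈ 544, H* ≈ 25.7, C* ≈ 30.9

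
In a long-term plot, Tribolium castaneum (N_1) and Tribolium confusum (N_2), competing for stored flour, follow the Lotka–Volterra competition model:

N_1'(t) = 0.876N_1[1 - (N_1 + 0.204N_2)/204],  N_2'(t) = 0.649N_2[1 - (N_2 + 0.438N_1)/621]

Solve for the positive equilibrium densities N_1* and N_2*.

N_1* ≈ 84.9, N_2* ≈ 584

Setting both brackets to zero gives the nullclines N_1 + 0.204N_2 = 204 and 0.438N_1 + N_2 = 621.
Substituting N_2 = 621 - 0.438N_1 into the first: N_1(1 - 0.204·0.438) = 204 - 0.204·621.
So N_1* = 77.3/0.911 = 84.9, and then N_2* = 621 - 0.438·84.9 = 584.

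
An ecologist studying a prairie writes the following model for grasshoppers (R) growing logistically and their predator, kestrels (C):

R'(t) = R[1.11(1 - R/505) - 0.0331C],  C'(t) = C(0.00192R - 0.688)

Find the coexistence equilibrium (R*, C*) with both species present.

R* ≈ 358, C* ≈ 9.74

From dC/dt = 0 with C > 0: 0.00192R* = 0.688, so R* = 358.
Substitute into dR/dt = 0: 1.11(1 - 358/505) = 0.0331C*.
The bracket is 0.29, giving C* = 0.322/0.0331 = 9.74.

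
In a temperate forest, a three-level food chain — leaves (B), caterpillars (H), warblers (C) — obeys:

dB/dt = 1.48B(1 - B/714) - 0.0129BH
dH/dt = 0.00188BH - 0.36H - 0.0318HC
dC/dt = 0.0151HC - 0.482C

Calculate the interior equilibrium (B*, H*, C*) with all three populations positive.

B* ≈ 515, H* ≈ 31.9, C* ≈ 19.1

From dC/dt = 0: 0.0151H* = 0.482, so H* = 31.9.
From dB/dt = 0: 1.48(1 - B*/714) = 0.0129·31.9, giving B* = 714·(1 - 0.278) = 515.
From dH/dt = 0: 0.00188·515 - 0.36 = 0.0318C*, so C* = 0.609/0.0318 = 19.1.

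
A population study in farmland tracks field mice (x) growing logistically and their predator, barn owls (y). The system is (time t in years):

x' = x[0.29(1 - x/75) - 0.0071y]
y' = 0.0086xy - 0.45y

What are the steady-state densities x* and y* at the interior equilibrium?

From dy/dt = 0 with y > 0: 0.0086x* = 0.45, so x* = 52.3.
Substitute into dx/dt = 0: 0.29(1 - 52.3/75) = 0.0071y*.
The bracket is 0.302, giving y* = 0.0877/0.0071 = 12.3.

x* ≈ 52.3, y* ≈ 12.3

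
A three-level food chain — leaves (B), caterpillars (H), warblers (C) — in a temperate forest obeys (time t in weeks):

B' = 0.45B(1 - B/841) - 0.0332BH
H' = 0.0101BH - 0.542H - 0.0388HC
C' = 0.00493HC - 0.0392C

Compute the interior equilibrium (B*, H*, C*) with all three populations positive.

B* ≈ 348, H* ≈ 7.95, C* ≈ 76.5

From dC/dt = 0: 0.00493H* = 0.0392, so H* = 7.95.
From dB/dt = 0: 0.45(1 - B*/841) = 0.0332·7.95, giving B* = 841·(1 - 0.587) = 348.
From dH/dt = 0: 0.0101·348 - 0.542 = 0.0388C*, so C* = 2.97/0.0388 = 76.5.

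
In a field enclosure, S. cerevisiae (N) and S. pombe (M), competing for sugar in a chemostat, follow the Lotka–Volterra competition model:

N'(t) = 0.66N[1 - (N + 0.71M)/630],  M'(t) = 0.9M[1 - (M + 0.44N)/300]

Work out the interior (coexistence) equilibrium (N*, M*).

N* ≈ 606, M* ≈ 33.2

Setting both brackets to zero gives the nullclines N + 0.71M = 630 and 0.44N + M = 300.
Substituting M = 300 - 0.44N into the first: N(1 - 0.71·0.44) = 630 - 0.71·300.
So N* = 417/0.688 = 606, and then M* = 300 - 0.44·606 = 33.2.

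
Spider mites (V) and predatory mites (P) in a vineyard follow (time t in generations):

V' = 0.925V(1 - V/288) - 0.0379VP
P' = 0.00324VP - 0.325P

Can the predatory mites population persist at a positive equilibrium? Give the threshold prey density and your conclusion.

Threshold V = 100; K > 100, so yes, the predator persists.

The predator equation gives dP/dt > 0 only when V > 0.325/0.00324 = 100.
Without the predator, V → K = 288. Since 288 > 100, the predator can invade and persist.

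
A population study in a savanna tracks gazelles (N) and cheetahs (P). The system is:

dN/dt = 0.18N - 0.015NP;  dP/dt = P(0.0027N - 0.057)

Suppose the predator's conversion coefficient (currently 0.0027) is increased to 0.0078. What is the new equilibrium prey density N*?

At the interior fixed point, setting dP/dt = 0 with P > 0 fixes N* = (predator death rate)/(NP coefficient) — independent of the other coefficients.
With the change, N* = 0.057/0.0078 = 7.31; it falls from 21.1.

N* ≈ 7.31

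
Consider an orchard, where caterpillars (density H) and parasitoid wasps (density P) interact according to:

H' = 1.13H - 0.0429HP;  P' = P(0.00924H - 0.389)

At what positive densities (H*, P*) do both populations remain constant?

H* ≈ 42.1, P* ≈ 26.3

Set dP/dt = 0 with P > 0: 0.00924H - 0.389 = 0, so H* = 0.389/0.00924 = 42.1.
Set dH/dt = 0 with H > 0: 1.13 - 0.0429P = 0, so P* = 1.13/0.0429 = 26.3.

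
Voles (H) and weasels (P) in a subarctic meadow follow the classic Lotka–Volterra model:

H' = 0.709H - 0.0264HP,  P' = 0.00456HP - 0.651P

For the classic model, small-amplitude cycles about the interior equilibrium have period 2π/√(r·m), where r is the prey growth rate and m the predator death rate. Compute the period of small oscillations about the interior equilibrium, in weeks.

Here r = 0.709 and m = 0.651, so r·m = 0.462.
ω = √0.462 = 0.679 per week, hence T = 2π/ω ≈ 9.25 weeks.

T ≈ 9.25 weeks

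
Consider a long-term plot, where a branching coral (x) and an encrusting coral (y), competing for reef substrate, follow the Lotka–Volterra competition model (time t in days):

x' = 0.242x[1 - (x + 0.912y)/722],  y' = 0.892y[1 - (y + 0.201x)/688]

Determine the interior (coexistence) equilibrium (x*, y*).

x* ≈ 116, y* ≈ 665

Setting both brackets to zero gives the nullclines x + 0.912y = 722 and 0.201x + y = 688.
Substituting y = 688 - 0.201x into the first: x(1 - 0.912·0.201) = 722 - 0.912·688.
So x* = 94.5/0.817 = 116, and then y* = 688 - 0.201·116 = 665.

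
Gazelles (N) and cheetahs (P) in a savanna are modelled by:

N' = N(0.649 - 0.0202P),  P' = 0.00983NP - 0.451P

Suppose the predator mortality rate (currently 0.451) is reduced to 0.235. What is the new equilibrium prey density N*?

At the interior fixed point, setting dP/dt = 0 with P > 0 fixes N* = (predator death rate)/(NP coefficient) — independent of the other coefficients.
With the change, N* = 0.235/0.00983 = 23.9; it falls from 45.9.

N* ≈ 23.9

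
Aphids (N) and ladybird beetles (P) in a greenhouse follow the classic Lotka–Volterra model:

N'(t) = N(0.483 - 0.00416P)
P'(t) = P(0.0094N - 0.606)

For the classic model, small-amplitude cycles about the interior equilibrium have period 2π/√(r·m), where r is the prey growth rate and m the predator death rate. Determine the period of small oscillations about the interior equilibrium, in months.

T ≈ 11.6 months

Here r = 0.483 and m = 0.606, so r·m = 0.293.
ω = √0.293 = 0.541 per month, hence T = 2π/ω ≈ 11.6 months.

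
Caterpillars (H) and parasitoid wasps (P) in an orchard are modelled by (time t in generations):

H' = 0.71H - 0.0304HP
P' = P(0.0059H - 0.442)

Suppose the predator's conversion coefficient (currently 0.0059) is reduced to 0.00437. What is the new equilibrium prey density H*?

H* ≈ 101

At the interior fixed point, setting dP/dt = 0 with P > 0 fixes H* = (predator death rate)/(HP coefficient) — independent of the other coefficients.
With the change, H* = 0.442/0.00437 = 101; it rises from 74.9.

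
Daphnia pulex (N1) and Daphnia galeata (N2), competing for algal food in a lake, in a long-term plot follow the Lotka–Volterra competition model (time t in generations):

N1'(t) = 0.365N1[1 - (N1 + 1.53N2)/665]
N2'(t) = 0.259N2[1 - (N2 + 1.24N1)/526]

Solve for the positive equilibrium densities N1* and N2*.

Setting both brackets to zero gives the nullclines N1 + 1.53N2 = 665 and 1.24N1 + N2 = 526.
Substituting N2 = 526 - 1.24N1 into the first: N1(1 - 1.53·1.24) = 665 - 1.53·526.
So N1* = -140/-0.897 = 156, and then N2* = 526 - 1.24·156 = 333.

N1* ≈ 156, N2* ≈ 333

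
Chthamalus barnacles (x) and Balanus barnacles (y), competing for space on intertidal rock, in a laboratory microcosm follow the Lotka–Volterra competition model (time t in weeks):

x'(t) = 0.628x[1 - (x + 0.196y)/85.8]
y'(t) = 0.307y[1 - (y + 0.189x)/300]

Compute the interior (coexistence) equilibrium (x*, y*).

x* ≈ 28, y* ≈ 295

Setting both brackets to zero gives the nullclines x + 0.196y = 85.8 and 0.189x + y = 300.
Substituting y = 300 - 0.189x into the first: x(1 - 0.196·0.189) = 85.8 - 0.196·300.
So x* = 27/0.963 = 28, and then y* = 300 - 0.189·28 = 295.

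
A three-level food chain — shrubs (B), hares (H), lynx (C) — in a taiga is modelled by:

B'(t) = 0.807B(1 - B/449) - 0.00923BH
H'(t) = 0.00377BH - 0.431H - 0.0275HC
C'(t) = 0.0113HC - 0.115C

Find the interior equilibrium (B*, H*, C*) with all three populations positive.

B* ≈ 397, H* ≈ 10.2, C* ≈ 38.7

From dC/dt = 0: 0.0113H* = 0.115, so H* = 10.2.
From dB/dt = 0: 0.807(1 - B*/449) = 0.00923·10.2, giving B* = 449·(1 - 0.116) = 397.
From dH/dt = 0: 0.00377·397 - 0.431 = 0.0275C*, so C* = 1.06/0.0275 = 38.7.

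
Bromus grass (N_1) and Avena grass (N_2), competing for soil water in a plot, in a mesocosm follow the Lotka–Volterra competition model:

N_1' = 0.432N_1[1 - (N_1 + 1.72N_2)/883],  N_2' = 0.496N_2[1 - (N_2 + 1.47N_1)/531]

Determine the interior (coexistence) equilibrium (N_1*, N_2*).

Setting both brackets to zero gives the nullclines N_1 + 1.72N_2 = 883 and 1.47N_1 + N_2 = 531.
Substituting N_2 = 531 - 1.47N_1 into the first: N_1(1 - 1.72·1.47) = 883 - 1.72·531.
So N_1* = -30.3/-1.53 = 19.8, and then N_2* = 531 - 1.47·19.8 = 502.

N_1* ≈ 19.8, N_2* ≈ 502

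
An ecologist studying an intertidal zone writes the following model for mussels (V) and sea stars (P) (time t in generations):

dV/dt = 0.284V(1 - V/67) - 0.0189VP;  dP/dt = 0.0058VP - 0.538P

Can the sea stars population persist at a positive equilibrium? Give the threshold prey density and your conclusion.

The predator equation gives dP/dt > 0 only when V > 0.538/0.0058 = 92.8.
Without the predator, V → K = 67. Since 67 < 92.8, the predator cannot invade.

Threshold V = 92.8; K < 92.8, so no, the predator goes extinct.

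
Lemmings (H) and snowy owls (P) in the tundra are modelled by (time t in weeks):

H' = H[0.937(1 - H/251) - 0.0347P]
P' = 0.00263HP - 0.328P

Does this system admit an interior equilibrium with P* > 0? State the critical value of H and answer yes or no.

The predator equation gives dP/dt > 0 only when H > 0.328/0.00263 = 125.
Without the predator, H → K = 251. Since 251 > 125, the predator can invade and persist.

Threshold H = 125; K > 125, so yes, the predator persists.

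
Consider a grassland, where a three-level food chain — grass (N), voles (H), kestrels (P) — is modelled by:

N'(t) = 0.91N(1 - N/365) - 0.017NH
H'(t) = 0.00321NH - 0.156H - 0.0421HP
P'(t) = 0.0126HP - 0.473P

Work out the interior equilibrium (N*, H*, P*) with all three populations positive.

From dP/dt = 0: 0.0126H* = 0.473, so H* = 37.5.
From dN/dt = 0: 0.91(1 - N*/365) = 0.017·37.5, giving N* = 365·(1 - 0.701) = 109.
From dH/dt = 0: 0.00321·109 - 0.156 = 0.0421P*, so P* = 0.194/0.0421 = 4.61.

N* ≈ 109, H* ≈ 37.5, P* ≈ 4.61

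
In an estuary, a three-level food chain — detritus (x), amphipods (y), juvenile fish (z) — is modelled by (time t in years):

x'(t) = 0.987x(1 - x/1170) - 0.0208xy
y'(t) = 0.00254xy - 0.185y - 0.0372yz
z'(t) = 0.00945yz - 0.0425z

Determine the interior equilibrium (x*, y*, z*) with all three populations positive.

x* ≈ 1060, y* ≈ 4.5, z* ≈ 67.3

From dz/dt = 0: 0.00945y* = 0.0425, so y* = 4.5.
From dx/dt = 0: 0.987(1 - x*/1170) = 0.0208·4.5, giving x* = 1170·(1 - 0.0948) = 1060.
From dy/dt = 0: 0.00254·1060 - 0.185 = 0.0372z*, so z* = 2.51/0.0372 = 67.3.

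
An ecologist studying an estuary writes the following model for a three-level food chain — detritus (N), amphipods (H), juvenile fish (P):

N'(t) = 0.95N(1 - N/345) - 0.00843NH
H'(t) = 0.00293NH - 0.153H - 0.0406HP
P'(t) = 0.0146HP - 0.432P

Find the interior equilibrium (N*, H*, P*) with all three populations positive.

From dP/dt = 0: 0.0146H* = 0.432, so H* = 29.6.
From dN/dt = 0: 0.95(1 - N*/345) = 0.00843·29.6, giving N* = 345·(1 - 0.263) = 254.
From dH/dt = 0: 0.00293·254 - 0.153 = 0.0406P*, so P* = 0.592/0.0406 = 14.6.

N* ≈ 254, H* ≈ 29.6, P* ≈ 14.6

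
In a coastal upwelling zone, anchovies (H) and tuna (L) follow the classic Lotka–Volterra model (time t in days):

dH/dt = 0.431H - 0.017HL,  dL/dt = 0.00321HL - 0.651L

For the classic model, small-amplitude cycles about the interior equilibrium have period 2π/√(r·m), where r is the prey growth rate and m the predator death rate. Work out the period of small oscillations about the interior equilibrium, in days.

Here r = 0.431 and m = 0.651, so r·m = 0.281.
ω = √0.281 = 0.53 per day, hence T = 2π/ω ≈ 11.9 days.

T ≈ 11.9 days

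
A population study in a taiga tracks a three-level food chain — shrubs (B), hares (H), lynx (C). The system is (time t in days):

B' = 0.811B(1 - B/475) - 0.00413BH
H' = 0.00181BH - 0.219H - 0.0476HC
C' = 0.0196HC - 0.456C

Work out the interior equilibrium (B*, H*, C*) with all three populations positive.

B* ≈ 419, H* ≈ 23.3, C* ≈ 11.3

From dC/dt = 0: 0.0196H* = 0.456, so H* = 23.3.
From dB/dt = 0: 0.811(1 - B*/475) = 0.00413·23.3, giving B* = 475·(1 - 0.118) = 419.
From dH/dt = 0: 0.00181·419 - 0.219 = 0.0476C*, so C* = 0.539/0.0476 = 11.3.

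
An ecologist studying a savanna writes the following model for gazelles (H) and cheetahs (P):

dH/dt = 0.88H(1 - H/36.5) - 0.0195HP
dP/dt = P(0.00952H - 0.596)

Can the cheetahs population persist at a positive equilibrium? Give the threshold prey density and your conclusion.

The predator equation gives dP/dt > 0 only when H > 0.596/0.00952 = 62.6.
Without the predator, H → K = 36.5. Since 36.5 < 62.6, the predator cannot invade.

Threshold H = 62.6; K < 62.6, so no, the predator goes extinct.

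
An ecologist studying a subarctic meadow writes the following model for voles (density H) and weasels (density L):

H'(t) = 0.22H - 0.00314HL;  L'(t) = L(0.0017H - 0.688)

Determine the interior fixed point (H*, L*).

Set dL/dt = 0 with L > 0: 0.0017H - 0.688 = 0, so H* = 0.688/0.0017 = 405.
Set dH/dt = 0 with H > 0: 0.22 - 0.00314L = 0, so L* = 0.22/0.00314 = 70.1.

H* ≈ 405, L* ≈ 70.1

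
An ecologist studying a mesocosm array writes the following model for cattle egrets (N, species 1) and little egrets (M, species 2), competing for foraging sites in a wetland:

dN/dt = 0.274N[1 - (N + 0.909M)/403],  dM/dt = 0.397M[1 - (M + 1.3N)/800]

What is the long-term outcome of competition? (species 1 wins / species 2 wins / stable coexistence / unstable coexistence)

species 2 excludes species 1

Compare the nullcline intercepts: K1/α12 = 403/0.909 = 443 < K2 = 800; K2/α21 = 800/1.3 = 615 > K1 = 403.
Since the inequalities point opposite ways, species 2 can invade but species 1 cannot.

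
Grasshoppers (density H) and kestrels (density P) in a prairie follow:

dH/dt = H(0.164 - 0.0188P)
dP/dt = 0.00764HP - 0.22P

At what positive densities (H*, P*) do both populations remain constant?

Set dP/dt = 0 with P > 0: 0.00764H - 0.22 = 0, so H* = 0.22/0.00764 = 28.8.
Set dH/dt = 0 with H > 0: 0.164 - 0.0188P = 0, so P* = 0.164/0.0188 = 8.72.

H* ≈ 28.8, P* ≈ 8.72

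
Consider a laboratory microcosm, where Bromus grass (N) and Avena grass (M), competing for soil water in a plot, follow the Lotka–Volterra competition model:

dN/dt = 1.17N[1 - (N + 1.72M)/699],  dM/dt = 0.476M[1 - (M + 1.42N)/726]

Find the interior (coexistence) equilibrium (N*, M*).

N* ≈ 381, M* ≈ 185

Setting both brackets to zero gives the nullclines N + 1.72M = 699 and 1.42N + M = 726.
Substituting M = 726 - 1.42N into the first: N(1 - 1.72·1.42) = 699 - 1.72·726.
So N* = -550/-1.44 = 381, and then M* = 726 - 1.42·381 = 185.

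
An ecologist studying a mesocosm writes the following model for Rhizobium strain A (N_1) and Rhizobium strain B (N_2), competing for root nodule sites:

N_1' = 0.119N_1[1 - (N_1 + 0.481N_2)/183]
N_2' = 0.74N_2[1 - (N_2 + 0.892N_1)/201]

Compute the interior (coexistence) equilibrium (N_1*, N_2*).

Setting both brackets to zero gives the nullclines N_1 + 0.481N_2 = 183 and 0.892N_1 + N_2 = 201.
Substituting N_2 = 201 - 0.892N_1 into the first: N_1(1 - 0.481·0.892) = 183 - 0.481·201.
So N_1* = 86.3/0.571 = 151, and then N_2* = 201 - 0.892·151 = 66.1.

N_1* ≈ 151, N_2* ≈ 66.1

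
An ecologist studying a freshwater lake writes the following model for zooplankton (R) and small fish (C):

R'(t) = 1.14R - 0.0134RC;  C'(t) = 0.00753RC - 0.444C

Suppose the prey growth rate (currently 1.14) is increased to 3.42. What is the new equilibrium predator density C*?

At the interior fixed point, setting dR/dt = 0 with R > 0 fixes C* = (prey growth rate)/(RC coefficient) — independent of the other coefficients.
With the change, C* = 3.42/0.0134 = 255; it rises from 85.1.

C* ≈ 255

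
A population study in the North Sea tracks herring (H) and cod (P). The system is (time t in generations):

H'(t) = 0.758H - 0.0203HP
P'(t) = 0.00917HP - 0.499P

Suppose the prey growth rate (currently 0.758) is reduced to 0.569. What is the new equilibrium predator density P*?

P* ≈ 28

At the interior fixed point, setting dH/dt = 0 with H > 0 fixes P* = (prey growth rate)/(HP coefficient) — independent of the other coefficients.
With the change, P* = 0.569/0.0203 = 28; it falls from 37.3.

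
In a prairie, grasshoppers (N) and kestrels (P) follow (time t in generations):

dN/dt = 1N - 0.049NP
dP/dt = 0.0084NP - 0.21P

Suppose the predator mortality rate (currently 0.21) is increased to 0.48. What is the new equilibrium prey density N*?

At the interior fixed point, setting dP/dt = 0 with P > 0 fixes N* = (predator death rate)/(NP coefficient) — independent of the other coefficients.
With the change, N* = 0.48/0.0084 = 57.1; it rises from 25.

N* ≈ 57.1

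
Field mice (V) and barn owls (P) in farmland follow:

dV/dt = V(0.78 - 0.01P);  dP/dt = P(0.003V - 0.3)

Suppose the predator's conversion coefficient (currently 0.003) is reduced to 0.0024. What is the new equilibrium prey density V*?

At the interior fixed point, setting dP/dt = 0 with P > 0 fixes V* = (predator death rate)/(VP coefficient) — independent of the other coefficients.
With the change, V* = 0.3/0.0024 = 125; it rises from 100.

V* ≈ 125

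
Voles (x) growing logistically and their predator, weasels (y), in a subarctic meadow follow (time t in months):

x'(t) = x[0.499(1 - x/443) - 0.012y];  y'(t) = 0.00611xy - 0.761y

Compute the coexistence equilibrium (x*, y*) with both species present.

From dy/dt = 0 with y > 0: 0.00611x* = 0.761, so x* = 125.
Substitute into dx/dt = 0: 0.499(1 - 125/443) = 0.012y*.
The bracket is 0.719, giving y* = 0.359/0.012 = 29.9.

x* ≈ 125, y* ≈ 29.9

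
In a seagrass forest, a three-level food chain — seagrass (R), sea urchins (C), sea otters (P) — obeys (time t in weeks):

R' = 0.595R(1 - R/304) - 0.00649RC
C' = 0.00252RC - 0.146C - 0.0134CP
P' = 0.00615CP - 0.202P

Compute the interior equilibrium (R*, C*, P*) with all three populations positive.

R* ≈ 195, C* ≈ 32.8, P* ≈ 25.8

From dP/dt = 0: 0.00615C* = 0.202, so C* = 32.8.
From dR/dt = 0: 0.595(1 - R*/304) = 0.00649·32.8, giving R* = 304·(1 - 0.358) = 195.
From dC/dt = 0: 0.00252·195 - 0.146 = 0.0134P*, so P* = 0.346/0.0134 = 25.8.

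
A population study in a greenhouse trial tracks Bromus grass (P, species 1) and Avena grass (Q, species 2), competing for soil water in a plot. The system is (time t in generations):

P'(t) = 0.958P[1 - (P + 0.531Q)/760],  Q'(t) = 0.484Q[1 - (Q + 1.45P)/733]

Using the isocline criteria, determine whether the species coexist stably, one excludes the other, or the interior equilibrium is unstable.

Compare the nullcline intercepts: K1/α12 = 760/0.531 = 1430 > K2 = 733; K2/α21 = 733/1.45 = 506 < K1 = 760.
Since the inequalities point opposite ways, species 1 can invade but species 2 cannot.

species 1 excludes species 2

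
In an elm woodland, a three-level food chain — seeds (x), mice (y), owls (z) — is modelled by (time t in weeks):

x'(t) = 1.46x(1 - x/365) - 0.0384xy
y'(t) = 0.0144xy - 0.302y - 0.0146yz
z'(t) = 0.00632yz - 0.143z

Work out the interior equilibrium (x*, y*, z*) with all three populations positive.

x* ≈ 148, y* ≈ 22.6, z* ≈ 125

From dz/dt = 0: 0.00632y* = 0.143, so y* = 22.6.
From dx/dt = 0: 1.46(1 - x*/365) = 0.0384·22.6, giving x* = 365·(1 - 0.595) = 148.
From dy/dt = 0: 0.0144·148 - 0.302 = 0.0146z*, so z* = 1.83/0.0146 = 125.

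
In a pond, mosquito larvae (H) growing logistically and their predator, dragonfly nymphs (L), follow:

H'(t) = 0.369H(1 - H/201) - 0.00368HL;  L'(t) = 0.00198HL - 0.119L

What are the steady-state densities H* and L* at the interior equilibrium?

H* ≈ 60.1, L* ≈ 70.3

From dL/dt = 0 with L > 0: 0.00198H* = 0.119, so H* = 60.1.
Substitute into dH/dt = 0: 0.369(1 - 60.1/201) = 0.00368L*.
The bracket is 0.701, giving L* = 0.259/0.00368 = 70.3.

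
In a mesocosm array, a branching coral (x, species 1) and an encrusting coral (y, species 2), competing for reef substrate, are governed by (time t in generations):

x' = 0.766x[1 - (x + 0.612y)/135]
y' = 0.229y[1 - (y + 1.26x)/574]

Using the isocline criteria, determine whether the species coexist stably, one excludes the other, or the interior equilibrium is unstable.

species 2 excludes species 1

Compare the nullcline intercepts: K1/α12 = 135/0.612 = 221 < K2 = 574; K2/α21 = 574/1.26 = 456 > K1 = 135.
Since the inequalities point opposite ways, species 2 can invade but species 1 cannot.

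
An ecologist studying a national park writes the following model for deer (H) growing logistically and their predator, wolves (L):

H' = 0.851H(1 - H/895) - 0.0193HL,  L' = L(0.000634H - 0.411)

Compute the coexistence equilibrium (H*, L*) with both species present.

H* ≈ 648, L* ≈ 12.2

From dL/dt = 0 with L > 0: 0.000634H* = 0.411, so H* = 648.
Substitute into dH/dt = 0: 0.851(1 - 648/895) = 0.0193L*.
The bracket is 0.276, giving L* = 0.235/0.0193 = 12.2.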